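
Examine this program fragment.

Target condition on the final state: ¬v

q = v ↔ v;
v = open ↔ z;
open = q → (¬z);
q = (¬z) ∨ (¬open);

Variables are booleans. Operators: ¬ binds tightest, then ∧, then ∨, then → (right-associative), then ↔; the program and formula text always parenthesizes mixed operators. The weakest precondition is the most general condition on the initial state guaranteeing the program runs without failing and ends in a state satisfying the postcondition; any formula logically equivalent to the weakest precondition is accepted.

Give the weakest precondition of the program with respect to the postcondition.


Working backward. After the program, ¬v must hold.
Before q := (¬z) ∨ (¬open): ¬v
Before open := q → (¬z): ¬v
Before v := open ↔ z: ¬(open ↔ z)
Before q := v ↔ v: ¬(open ↔ z)
Answer: WP = ¬(open ↔ z)


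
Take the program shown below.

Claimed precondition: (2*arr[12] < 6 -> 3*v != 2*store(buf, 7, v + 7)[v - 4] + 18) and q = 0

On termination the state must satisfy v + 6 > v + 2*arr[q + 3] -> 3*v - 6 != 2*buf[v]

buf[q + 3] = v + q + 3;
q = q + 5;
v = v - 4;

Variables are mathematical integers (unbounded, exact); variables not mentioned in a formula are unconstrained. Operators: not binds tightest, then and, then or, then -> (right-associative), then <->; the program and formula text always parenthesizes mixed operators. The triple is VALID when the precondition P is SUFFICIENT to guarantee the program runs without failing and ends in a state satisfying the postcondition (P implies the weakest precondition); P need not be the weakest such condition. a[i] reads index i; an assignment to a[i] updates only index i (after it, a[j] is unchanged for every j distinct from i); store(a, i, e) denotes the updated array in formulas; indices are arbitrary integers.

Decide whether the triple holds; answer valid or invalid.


Working backward. After the program, the postcondition v + 6 > v + 2*arr[q + 3] -> 3*v - 6 != 2*buf[v] must hold; in canonical form it is 2*arr[q + 3] < 6 -> 3*v != 2*buf[v] + 6.
Before v := v - 4: 2*arr[q + 3] < 6 -> 3*v != 2*buf[v - 4] + 18
Before q := q + 5: 2*arr[q + 8] < 6 -> 3*v != 2*buf[v - 4] + 18
Before buf[q + 3] := v + q + 3: 2*arr[q + 8] < 6 -> 3*v != 2*store(buf, q + 3, q + v + 3)[v - 4] + 18
The weakest precondition is 2*arr[q + 8] < 6 -> 3*v != 2*store(buf, q + 3, q + v + 3)[v - 4] + 18.
Check whether (2*arr[12] < 6 -> 3*v != 2*store(buf, 7, v + 7)[v - 4] + 18) and q = 0 implies it.
Countermodel: at the initial state arr = {[3] = 14, [4] = 14, [7] = 14, [8] = 2, [12] = 5237, elsewhere 14}, buf = {[3] = 5, [4] = 3, [7] = 5, [8] = 5, [12] = 5, elsewhere 5}, q = 0, v = 8, the precondition holds but the weakest precondition fails.
Answer: invalid


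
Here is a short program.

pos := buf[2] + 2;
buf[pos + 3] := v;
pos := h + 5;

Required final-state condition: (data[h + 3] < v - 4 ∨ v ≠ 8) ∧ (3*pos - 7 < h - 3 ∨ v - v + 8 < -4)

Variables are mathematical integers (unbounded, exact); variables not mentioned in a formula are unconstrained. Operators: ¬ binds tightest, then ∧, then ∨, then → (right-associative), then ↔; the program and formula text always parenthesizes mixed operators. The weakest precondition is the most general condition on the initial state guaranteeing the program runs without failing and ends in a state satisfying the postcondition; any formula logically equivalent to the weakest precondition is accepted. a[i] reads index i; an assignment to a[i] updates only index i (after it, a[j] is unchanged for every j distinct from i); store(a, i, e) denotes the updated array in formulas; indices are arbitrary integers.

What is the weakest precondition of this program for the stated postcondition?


Working backward. After the program, the postcondition (data[h + 3] < v - 4 ∨ v ≠ 8) ∧ (3*pos - 7 < h - 3 ∨ v - v + 8 < -4) must hold; in canonical form it is (data[h + 3] < v - 4 ∨ v ≠ 8) ∧ 3*pos < h + 4.
Before pos := h + 5: (data[h + 3] < v - 4 ∨ v ≠ 8) ∧ 2*h < -11
Before buf[pos + 3] := v: (data[h + 3] < v - 4 ∨ v ≠ 8) ∧ 2*h < -11
Before pos := buf[2] + 2: (data[h + 3] < v - 4 ∨ v ≠ 8) ∧ 2*h < -11
Answer: WP = (data[h + 3] < v - 4 ∨ v ≠ 8) ∧ 2*h < -11


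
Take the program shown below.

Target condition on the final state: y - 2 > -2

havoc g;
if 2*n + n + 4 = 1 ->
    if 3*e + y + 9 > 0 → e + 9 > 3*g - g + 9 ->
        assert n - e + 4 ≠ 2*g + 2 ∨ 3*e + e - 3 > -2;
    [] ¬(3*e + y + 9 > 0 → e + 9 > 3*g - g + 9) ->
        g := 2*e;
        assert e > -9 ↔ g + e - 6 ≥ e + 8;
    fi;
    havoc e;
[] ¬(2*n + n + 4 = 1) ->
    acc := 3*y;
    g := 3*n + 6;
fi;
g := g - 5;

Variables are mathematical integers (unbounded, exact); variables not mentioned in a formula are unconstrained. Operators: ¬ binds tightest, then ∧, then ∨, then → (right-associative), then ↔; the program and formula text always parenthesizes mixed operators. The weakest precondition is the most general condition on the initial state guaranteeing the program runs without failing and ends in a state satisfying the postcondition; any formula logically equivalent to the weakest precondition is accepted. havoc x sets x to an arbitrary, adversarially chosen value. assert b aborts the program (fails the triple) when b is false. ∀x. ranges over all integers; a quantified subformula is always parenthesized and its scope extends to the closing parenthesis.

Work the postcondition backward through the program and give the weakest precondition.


Working backward. After the program, the postcondition y - 2 > -2 must hold; in canonical form it is y > 0.
Before g := g - 5: y > 0
Then branch requires ((3*e + y > -9 → e > 2*g) → ((n ≠ e + 2*g - 2 ∨ 4*e > 1) ∧ y > 0)) ∧ ((¬(3*e + y > -9 → e > 2*g)) → ((e > -9 ↔ 2*e ≥ 14) ∧ y > 0)); else branch requires y > 0.
Before the if: (3*n = -3 → (((3*e + y > -9 → e > 2*g) → ((n ≠ e + 2*g - 2 ∨ 4*e > 1) ∧ y > 0)) ∧ ((¬(3*e + y > -9 → e > 2*g)) → ((e > -9 ↔ 2*e ≥ 14) ∧ y > 0)))) ∧ ((¬(3*n = -3)) → y > 0)
Before havoc g: ∀g_1. ((3*n = -3 → (((3*e + y > -9 → e > 2*g_1) → ((n ≠ e + 2*g_1 - 2 ∨ 4*e > 1) ∧ y > 0)) ∧ ((¬(3*e + y > -9 → e > 2*g_1)) → ((e > -9 ↔ 2*e ≥ 14) ∧ y > 0)))) ∧ ((¬(3*n = -3)) → y > 0))
Answer: WP = ∀g_1. ((3*n = -3 → (((3*e + y > -9 → e > 2*g_1) → ((n ≠ e + 2*g_1 - 2 ∨ 4*e > 1) ∧ y > 0)) ∧ ((¬(3*e + y > -9 → e > 2*g_1)) → ((e > -9 ↔ 2*e ≥ 14) ∧ y > 0)))) ∧ ((¬(3*n = -3)) → y > 0))


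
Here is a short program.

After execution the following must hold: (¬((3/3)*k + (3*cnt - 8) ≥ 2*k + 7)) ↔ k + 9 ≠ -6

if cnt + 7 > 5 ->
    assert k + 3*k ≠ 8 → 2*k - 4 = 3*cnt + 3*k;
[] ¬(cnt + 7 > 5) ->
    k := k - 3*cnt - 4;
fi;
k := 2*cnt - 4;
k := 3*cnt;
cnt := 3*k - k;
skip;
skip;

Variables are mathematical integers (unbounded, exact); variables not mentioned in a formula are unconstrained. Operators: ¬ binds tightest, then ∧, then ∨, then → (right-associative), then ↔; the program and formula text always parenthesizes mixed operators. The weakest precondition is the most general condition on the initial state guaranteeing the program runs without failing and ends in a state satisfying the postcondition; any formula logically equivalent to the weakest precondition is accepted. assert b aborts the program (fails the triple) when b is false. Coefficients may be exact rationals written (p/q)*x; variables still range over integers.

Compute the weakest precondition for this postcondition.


Working backward. After the program, the postcondition (¬((3/3)*k + (3*cnt - 8) ≥ 2*k + 7)) ↔ k + 9 ≠ -6 must hold; in canonical form it is (¬(3*cnt ≥ k + 15)) ↔ k ≠ -15.
Before skip: (¬(3*cnt ≥ k + 15)) ↔ k ≠ -15
Before skip: (¬(3*cnt ≥ k + 15)) ↔ k ≠ -15
Before cnt := 3*k - k: (¬(5*k ≥ 15)) ↔ k ≠ -15
Before k := 3*cnt: (¬(15*cnt ≥ 15)) ↔ 3*cnt ≠ -15
Before k := 2*cnt - 4: (¬(15*cnt ≥ 15)) ↔ 3*cnt ≠ -15
Then branch requires (4*k ≠ 8 → 3*cnt + k = -4) ∧ ((¬(15*cnt ≥ 15)) ↔ 3*cnt ≠ -15); else branch requires (¬(15*cnt ≥ 15)) ↔ 3*cnt ≠ -15.
Before the if: (cnt > -2 → ((4*k ≠ 8 → 3*cnt + k = -4) ∧ ((¬(15*cnt ≥ 15)) ↔ 3*cnt ≠ -15))) ∧ ((¬(cnt > -2)) → ((¬(15*cnt ≥ 15)) ↔ 3*cnt ≠ -15))
Answer: WP = (cnt > -2 → ((4*k ≠ 8 → 3*cnt + k = -4) ∧ ((¬(15*cnt ≥ 15)) ↔ 3*cnt ≠ -15))) ∧ ((¬(cnt > -2)) → ((¬(15*cnt ≥ 15)) ↔ 3*cnt ≠ -15))


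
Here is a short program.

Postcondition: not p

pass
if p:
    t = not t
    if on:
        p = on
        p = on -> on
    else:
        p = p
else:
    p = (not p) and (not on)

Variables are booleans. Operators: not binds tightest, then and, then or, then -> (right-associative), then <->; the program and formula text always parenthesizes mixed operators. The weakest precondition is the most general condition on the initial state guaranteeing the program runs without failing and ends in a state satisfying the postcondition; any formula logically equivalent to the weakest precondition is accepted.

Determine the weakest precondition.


Working backward. After the program, not p must hold.
Then branch requires (not on) and ((not on) -> (not p)); else branch requires not ((not p) and (not on)).
Before the if: (p -> ((not on) and ((not on) -> (not p)))) and ((not p) -> (not ((not p) and (not on))))
Before skip: (p -> ((not on) and ((not on) -> (not p)))) and ((not p) -> (not ((not p) and (not on))))
Answer: WP = (p -> ((not on) and ((not on) -> (not p)))) and ((not p) -> (not ((not p) and (not on))))


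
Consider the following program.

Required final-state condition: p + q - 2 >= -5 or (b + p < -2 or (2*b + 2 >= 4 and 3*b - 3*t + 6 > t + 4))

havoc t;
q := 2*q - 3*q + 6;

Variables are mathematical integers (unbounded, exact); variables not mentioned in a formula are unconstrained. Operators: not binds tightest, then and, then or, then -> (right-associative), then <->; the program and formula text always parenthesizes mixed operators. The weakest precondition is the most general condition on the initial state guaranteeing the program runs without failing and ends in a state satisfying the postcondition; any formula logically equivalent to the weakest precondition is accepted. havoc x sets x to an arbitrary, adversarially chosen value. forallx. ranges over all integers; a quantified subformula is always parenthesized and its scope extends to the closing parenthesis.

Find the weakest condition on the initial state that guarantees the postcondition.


Working backward. After the program, the postcondition p + q - 2 >= -5 or (b + p < -2 or (2*b + 2 >= 4 and 3*b - 3*t + 6 > t + 4)) must hold; in canonical form it is p + q >= -3 or b + p < -2 or (2*b >= 2 and 3*b > 4*t - 2).
Before q := 2*q - 3*q + 6: p >= q - 9 or b + p < -2 or (2*b >= 2 and 3*b > 4*t - 2)
Before havoc t: forall t_1. (p >= q - 9 or b + p < -2 or (2*b >= 2 and 3*b > 4*t_1 - 2))
Answer: WP = forall t_1. (p >= q - 9 or b + p < -2 or (2*b >= 2 and 3*b > 4*t_1 - 2))


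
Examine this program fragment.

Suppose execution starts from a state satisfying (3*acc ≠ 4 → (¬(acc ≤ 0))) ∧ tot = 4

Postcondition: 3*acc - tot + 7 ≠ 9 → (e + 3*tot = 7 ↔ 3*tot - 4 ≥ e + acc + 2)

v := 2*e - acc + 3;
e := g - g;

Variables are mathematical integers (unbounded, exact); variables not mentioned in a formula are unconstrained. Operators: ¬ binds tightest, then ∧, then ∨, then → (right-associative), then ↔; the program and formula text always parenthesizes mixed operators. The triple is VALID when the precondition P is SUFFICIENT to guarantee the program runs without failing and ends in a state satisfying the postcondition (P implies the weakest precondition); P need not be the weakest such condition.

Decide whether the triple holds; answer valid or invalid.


Working backward. After the program, the postcondition 3*acc - tot + 7 ≠ 9 → (e + 3*tot = 7 ↔ 3*tot - 4 ≥ e + acc + 2) must hold; in canonical form it is 3*acc ≠ tot + 2 → (e + 3*tot = 7 ↔ 3*tot ≥ acc + e + 6).
Before e := g - g: 3*acc ≠ tot + 2 → (3*tot = 7 ↔ 3*tot ≥ acc + 6)
Before v := 2*e - acc + 3: 3*acc ≠ tot + 2 → (3*tot = 7 ↔ 3*tot ≥ acc + 6)
The weakest precondition is 3*acc ≠ tot + 2 → (3*tot = 7 ↔ 3*tot ≥ acc + 6).
Check whether (3*acc ≠ 4 → (¬(acc ≤ 0))) ∧ tot = 4 implies it.
Countermodel: at the initial state acc = 1, tot = 4, the precondition holds but the weakest precondition fails.
Answer: invalid


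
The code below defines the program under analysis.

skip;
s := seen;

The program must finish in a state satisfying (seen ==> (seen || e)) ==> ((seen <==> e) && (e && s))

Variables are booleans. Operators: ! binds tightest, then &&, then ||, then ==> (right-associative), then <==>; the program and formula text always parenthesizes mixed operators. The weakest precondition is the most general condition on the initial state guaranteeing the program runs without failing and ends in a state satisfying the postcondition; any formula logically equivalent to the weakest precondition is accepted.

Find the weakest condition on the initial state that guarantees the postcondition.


Working backward. After the program, the postcondition (seen ==> (seen || e)) ==> ((seen <==> e) && (e && s)) must hold; in canonical form it is (seen ==> (seen || e)) ==> ((seen <==> e) && e && s).
Before s := seen: (seen ==> (seen || e)) ==> ((seen <==> e) && e && seen)
Before skip: (seen ==> (seen || e)) ==> ((seen <==> e) && e && seen)
Answer: WP = (seen ==> (seen || e)) ==> ((seen <==> e) && e && seen)


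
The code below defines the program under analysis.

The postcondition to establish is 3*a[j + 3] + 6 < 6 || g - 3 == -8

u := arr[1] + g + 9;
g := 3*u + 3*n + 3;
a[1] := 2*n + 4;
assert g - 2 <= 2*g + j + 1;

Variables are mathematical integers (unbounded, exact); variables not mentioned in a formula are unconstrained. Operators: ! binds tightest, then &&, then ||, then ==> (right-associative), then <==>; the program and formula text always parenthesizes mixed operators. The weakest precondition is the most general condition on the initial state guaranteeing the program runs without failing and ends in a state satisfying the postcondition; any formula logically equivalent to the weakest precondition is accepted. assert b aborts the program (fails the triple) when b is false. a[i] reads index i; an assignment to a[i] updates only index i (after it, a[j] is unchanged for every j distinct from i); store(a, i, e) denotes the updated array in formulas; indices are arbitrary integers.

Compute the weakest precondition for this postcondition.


Working backward. After the program, the postcondition 3*a[j + 3] + 6 < 6 || g - 3 == -8 must hold; in canonical form it is 3*a[j + 3] < 0 || g == -5.
Before assert g - 2 <= 2*g + j + 1: g + j >= -3 && (3*a[j + 3] < 0 || g == -5)
Before a[1] := 2*n + 4: g + j >= -3 && (3*store(a, 1, 2*n + 4)[j + 3] < 0 || g == -5)
Before g := 3*u + 3*n + 3: j + 3*n + 3*u >= -6 && (3*store(a, 1, 2*n + 4)[j + 3] < 0 || 3*n + 3*u == -8)
Before u := arr[1] + g + 9: 3*arr[1] + 3*g + j + 3*n >= -33 && (3*store(a, 1, 2*n + 4)[j + 3] < 0 || 3*arr[1] + 3*g + 3*n == -35)
Answer: WP = 3*arr[1] + 3*g + j + 3*n >= -33 && (3*store(a, 1, 2*n + 4)[j + 3] < 0 || 3*arr[1] + 3*g + 3*n == -35)


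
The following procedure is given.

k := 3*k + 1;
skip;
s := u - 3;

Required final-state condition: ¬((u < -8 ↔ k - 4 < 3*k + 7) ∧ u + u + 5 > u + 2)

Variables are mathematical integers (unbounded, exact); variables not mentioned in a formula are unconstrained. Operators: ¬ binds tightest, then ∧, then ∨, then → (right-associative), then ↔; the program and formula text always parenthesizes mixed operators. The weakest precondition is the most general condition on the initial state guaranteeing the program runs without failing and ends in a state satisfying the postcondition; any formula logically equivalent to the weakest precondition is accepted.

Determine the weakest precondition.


Working backward. After the program, the postcondition ¬((u < -8 ↔ k - 4 < 3*k + 7) ∧ u + u + 5 > u + 2) must hold; in canonical form it is ¬((u < -8 ↔ 2*k > -11) ∧ u > -3).
Before s := u - 3: ¬((u < -8 ↔ 2*k > -11) ∧ u > -3)
Before skip: ¬((u < -8 ↔ 2*k > -11) ∧ u > -3)
Before k := 3*k + 1: ¬((u < -8 ↔ 6*k > -13) ∧ u > -3)
Answer: WP = ¬((u < -8 ↔ 6*k > -13) ∧ u > -3)


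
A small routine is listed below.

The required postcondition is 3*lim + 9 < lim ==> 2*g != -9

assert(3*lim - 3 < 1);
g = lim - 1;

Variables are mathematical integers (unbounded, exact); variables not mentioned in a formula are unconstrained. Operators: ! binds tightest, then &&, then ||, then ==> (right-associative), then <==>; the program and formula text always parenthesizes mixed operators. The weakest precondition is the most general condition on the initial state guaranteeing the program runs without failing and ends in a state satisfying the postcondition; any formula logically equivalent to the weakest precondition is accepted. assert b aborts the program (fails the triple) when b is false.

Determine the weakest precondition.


Working backward. After the program, the postcondition 3*lim + 9 < lim ==> 2*g != -9 must hold; in canonical form it is 2*lim < -9 ==> 2*g != -9.
Before g := lim - 1: 2*lim < -9 ==> 2*lim != -7
Before assert 3*lim - 3 < 1: 3*lim < 4 && (2*lim < -9 ==> 2*lim != -7)
Answer: WP = 3*lim < 4 && (2*lim < -9 ==> 2*lim != -7)


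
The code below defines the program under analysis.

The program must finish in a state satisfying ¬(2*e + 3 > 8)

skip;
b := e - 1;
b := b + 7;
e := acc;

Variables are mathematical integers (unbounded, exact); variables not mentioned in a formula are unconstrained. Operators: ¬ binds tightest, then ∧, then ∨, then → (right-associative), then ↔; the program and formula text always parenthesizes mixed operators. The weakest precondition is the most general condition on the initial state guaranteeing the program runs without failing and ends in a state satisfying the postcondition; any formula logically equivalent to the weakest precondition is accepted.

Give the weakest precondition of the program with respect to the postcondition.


Working backward. After the program, the postcondition ¬(2*e + 3 > 8) must hold; in canonical form it is ¬(2*e > 5).
Before e := acc: ¬(2*acc > 5)
Before b := b + 7: ¬(2*acc > 5)
Before b := e - 1: ¬(2*acc > 5)
Before skip: ¬(2*acc > 5)
Answer: WP = ¬(2*acc > 5)


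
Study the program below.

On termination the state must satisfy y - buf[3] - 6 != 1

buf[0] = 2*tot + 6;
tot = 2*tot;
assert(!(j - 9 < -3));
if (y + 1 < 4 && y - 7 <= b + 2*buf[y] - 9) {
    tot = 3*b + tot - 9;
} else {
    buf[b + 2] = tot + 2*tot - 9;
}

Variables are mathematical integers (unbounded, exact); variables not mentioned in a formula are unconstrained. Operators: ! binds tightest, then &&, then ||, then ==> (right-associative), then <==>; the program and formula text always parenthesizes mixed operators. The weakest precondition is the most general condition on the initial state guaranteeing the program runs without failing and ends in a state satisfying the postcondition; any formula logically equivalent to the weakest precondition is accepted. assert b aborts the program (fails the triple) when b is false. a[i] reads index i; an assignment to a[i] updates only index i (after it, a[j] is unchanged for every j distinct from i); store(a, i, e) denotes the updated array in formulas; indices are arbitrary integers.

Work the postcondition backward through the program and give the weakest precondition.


Working backward. After the program, the postcondition y - buf[3] - 6 != 1 must hold; in canonical form it is y != buf[3] + 7.
Then branch requires y != buf[3] + 7; else branch requires y != store(buf, b + 2, 3*tot - 9)[3] + 7.
Before the if: ((y < 3 && y <= 2*buf[y] + b - 2) ==> y != buf[3] + 7) && ((!(y < 3 && y <= 2*buf[y] + b - 2)) ==> y != store(buf, b + 2, 3*tot - 9)[3] + 7)
Before assert !(j - 9 < -3): (!(j < 6)) && ((y < 3 && y <= 2*buf[y] + b - 2) ==> y != buf[3] + 7) && ((!(y < 3 && y <= 2*buf[y] + b - 2)) ==> y != store(buf, b + 2, 3*tot - 9)[3] + 7)
Before tot := 2*tot: (!(j < 6)) && ((y < 3 && y <= 2*buf[y] + b - 2) ==> y != buf[3] + 7) && ((!(y < 3 && y <= 2*buf[y] + b - 2)) ==> y != store(buf, b + 2, 6*tot - 9)[3] + 7)
Before buf[0] := 2*tot + 6: (!(j < 6)) && ((y < 3 && y <= 2*store(buf, 0, 2*tot + 6)[y] + b - 2) ==> y != buf[3] + 7) && ((!(y < 3 && y <= 2*store(buf, 0, 2*tot + 6)[y] + b - 2)) ==> y != store(store(buf, 0, 2*tot + 6), b + 2, 6*tot - 9)[3] + 7)
Answer: WP = (!(j < 6)) && ((y < 3 && y <= 2*store(buf, 0, 2*tot + 6)[y] + b - 2) ==> y != buf[3] + 7) && ((!(y < 3 && y <= 2*store(buf, 0, 2*tot + 6)[y] + b - 2)) ==> y != store(store(buf, 0, 2*tot + 6), b + 2, 6*tot - 9)[3] + 7)


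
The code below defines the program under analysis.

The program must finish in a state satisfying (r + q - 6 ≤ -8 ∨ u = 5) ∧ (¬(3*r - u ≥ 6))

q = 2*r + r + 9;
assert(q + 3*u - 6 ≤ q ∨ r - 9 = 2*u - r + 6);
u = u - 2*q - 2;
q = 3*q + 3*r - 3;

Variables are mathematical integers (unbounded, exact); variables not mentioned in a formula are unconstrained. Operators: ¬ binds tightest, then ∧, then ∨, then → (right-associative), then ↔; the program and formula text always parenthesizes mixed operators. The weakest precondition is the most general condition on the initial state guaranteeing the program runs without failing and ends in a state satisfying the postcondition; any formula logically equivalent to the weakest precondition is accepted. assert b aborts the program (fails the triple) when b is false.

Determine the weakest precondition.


Working backward. After the program, the postcondition (r + q - 6 ≤ -8 ∨ u = 5) ∧ (¬(3*r - u ≥ 6)) must hold; in canonical form it is (q + r ≤ -2 ∨ u = 5) ∧ (¬(3*r ≥ u + 6)).
Before q := 3*q + 3*r - 3: (3*q + 4*r ≤ 1 ∨ u = 5) ∧ (¬(3*r ≥ u + 6))
Before u := u - 2*q - 2: (3*q + 4*r ≤ 1 ∨ u = 2*q + 7) ∧ (¬(2*q + 3*r ≥ u + 4))
Before assert q + 3*u - 6 ≤ q ∨ r - 9 = 2*u - r + 6: (3*u ≤ 6 ∨ 2*r = 2*u + 15) ∧ (3*q + 4*r ≤ 1 ∨ u = 2*q + 7) ∧ (¬(2*q + 3*r ≥ u + 4))
Before q := 2*r + r + 9: (3*u ≤ 6 ∨ 2*r = 2*u + 15) ∧ (13*r ≤ -26 ∨ u = 6*r + 25) ∧ (¬(9*r ≥ u - 14))
Answer: WP = (3*u ≤ 6 ∨ 2*r = 2*u + 15) ∧ (13*r ≤ -26 ∨ u = 6*r + 25) ∧ (¬(9*r ≥ u - 14))


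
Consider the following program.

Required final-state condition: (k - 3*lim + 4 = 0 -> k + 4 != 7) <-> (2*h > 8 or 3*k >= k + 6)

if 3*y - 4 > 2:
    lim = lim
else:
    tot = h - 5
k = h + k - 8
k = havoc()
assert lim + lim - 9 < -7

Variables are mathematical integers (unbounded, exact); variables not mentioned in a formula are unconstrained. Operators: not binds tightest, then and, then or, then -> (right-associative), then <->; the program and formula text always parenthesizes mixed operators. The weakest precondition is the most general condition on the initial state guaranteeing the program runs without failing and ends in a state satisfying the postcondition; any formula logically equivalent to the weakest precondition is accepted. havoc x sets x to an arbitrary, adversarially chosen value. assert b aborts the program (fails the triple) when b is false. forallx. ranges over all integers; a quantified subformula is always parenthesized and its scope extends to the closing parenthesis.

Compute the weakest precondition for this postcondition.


Working backward. After the program, the postcondition (k - 3*lim + 4 = 0 -> k + 4 != 7) <-> (2*h > 8 or 3*k >= k + 6) must hold; in canonical form it is (k = 3*lim - 4 -> k != 3) <-> (2*h > 8 or 2*k >= 6).
Before assert lim + lim - 9 < -7: 2*lim < 2 and ((k = 3*lim - 4 -> k != 3) <-> (2*h > 8 or 2*k >= 6))
Before havoc k: forall k_1. (2*lim < 2 and ((k_1 = 3*lim - 4 -> k_1 != 3) <-> (2*h > 8 or 2*k_1 >= 6)))
Before k := h + k - 8: forall k_1. (2*lim < 2 and ((k_1 = 3*lim - 4 -> k_1 != 3) <-> (2*h > 8 or 2*k_1 >= 6)))
Then branch requires forall k_1. (2*lim < 2 and ((k_1 = 3*lim - 4 -> k_1 != 3) <-> (2*h > 8 or 2*k_1 >= 6))); else branch requires forall k_1. (2*lim < 2 and ((k_1 = 3*lim - 4 -> k_1 != 3) <-> (2*h > 8 or 2*k_1 >= 6))).
Before the if: (3*y > 6 -> (forall k_1. (2*lim < 2 and ((k_1 = 3*lim - 4 -> k_1 != 3) <-> (2*h > 8 or 2*k_1 >= 6))))) and ((not (3*y > 6)) -> (forall k_1. (2*lim < 2 and ((k_1 = 3*lim - 4 -> k_1 != 3) <-> (2*h > 8 or 2*k_1 >= 6)))))
Answer: WP = (3*y > 6 -> (forall k_1. (2*lim < 2 and ((k_1 = 3*lim - 4 -> k_1 != 3) <-> (2*h > 8 or 2*k_1 >= 6))))) and ((not (3*y > 6)) -> (forall k_1. (2*lim < 2 and ((k_1 = 3*lim - 4 -> k_1 != 3) <-> (2*h > 8 or 2*k_1 >= 6)))))


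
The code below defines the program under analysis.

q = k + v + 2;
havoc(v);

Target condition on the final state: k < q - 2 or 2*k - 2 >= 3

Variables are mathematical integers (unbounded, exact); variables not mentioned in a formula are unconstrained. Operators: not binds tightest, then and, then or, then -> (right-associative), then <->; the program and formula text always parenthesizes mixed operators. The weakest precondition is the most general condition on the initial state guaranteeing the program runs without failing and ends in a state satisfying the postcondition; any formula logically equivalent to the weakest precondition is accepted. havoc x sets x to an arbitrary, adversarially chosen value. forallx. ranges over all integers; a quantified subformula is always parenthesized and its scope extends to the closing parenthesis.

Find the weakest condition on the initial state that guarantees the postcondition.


Working backward. After the program, the postcondition k < q - 2 or 2*k - 2 >= 3 must hold; in canonical form it is k < q - 2 or 2*k >= 5.
Before havoc v: k < q - 2 or 2*k >= 5
Before q := k + v + 2: v > 0 or 2*k >= 5
Answer: WP = v > 0 or 2*k >= 5


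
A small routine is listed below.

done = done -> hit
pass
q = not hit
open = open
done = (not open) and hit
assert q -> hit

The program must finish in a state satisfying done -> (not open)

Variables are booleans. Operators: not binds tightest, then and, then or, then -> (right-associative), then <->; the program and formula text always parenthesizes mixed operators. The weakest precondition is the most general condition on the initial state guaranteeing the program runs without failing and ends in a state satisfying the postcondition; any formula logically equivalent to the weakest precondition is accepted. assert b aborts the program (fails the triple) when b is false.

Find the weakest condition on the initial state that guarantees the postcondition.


Working backward. After the program, done -> (not open) must hold.
Before assert q -> hit: (q -> hit) and (done -> (not open))
Before done := (not open) and hit: (q -> hit) and (((not open) and hit) -> (not open))
Before open := open: (q -> hit) and (((not open) and hit) -> (not open))
Before q := not hit: ((not hit) -> hit) and (((not open) and hit) -> (not open))
Before skip: ((not hit) -> hit) and (((not open) and hit) -> (not open))
Before done := done -> hit: ((not hit) -> hit) and (((not open) and hit) -> (not open))
Answer: WP = ((not hit) -> hit) and (((not open) and hit) -> (not open))


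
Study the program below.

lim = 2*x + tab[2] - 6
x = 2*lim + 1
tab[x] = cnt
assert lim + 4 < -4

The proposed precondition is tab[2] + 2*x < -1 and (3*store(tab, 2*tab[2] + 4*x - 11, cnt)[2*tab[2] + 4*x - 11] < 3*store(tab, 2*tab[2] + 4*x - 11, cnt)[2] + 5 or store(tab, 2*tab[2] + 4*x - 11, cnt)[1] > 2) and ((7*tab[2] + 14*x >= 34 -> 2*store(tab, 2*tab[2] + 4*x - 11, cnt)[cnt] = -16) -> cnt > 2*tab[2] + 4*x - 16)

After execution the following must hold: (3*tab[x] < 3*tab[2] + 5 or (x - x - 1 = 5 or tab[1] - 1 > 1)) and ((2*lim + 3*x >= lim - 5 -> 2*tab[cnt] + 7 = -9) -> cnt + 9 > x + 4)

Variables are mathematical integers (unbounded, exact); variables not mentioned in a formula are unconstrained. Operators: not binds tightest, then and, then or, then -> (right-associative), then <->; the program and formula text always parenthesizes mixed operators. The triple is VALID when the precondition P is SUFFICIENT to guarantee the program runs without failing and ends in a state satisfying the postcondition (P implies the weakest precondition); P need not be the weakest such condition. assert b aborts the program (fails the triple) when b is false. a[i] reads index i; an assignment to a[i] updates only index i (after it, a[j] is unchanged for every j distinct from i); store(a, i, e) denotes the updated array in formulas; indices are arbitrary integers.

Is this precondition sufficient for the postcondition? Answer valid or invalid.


Working backward. After the program, the postcondition (3*tab[x] < 3*tab[2] + 5 or (x - x - 1 = 5 or tab[1] - 1 > 1)) and ((2*lim + 3*x >= lim - 5 -> 2*tab[cnt] + 7 = -9) -> cnt + 9 > x + 4) must hold; in canonical form it is (3*tab[x] < 3*tab[2] + 5 or tab[1] > 2) and ((lim + 3*x >= -5 -> 2*tab[cnt] = -16) -> cnt > x - 5).
Before assert lim + 4 < -4: lim < -8 and (3*tab[x] < 3*tab[2] + 5 or tab[1] > 2) and ((lim + 3*x >= -5 -> 2*tab[cnt] = -16) -> cnt > x - 5)
Before tab[x] := cnt: lim < -8 and (3*store(tab, x, cnt)[x] < 3*store(tab, x, cnt)[2] + 5 or store(tab, x, cnt)[1] > 2) and ((lim + 3*x >= -5 -> 2*store(tab, x, cnt)[cnt] = -16) -> cnt > x - 5)
Before x := 2*lim + 1: lim < -8 and (3*store(tab, 2*lim + 1, cnt)[2*lim + 1] < 3*store(tab, 2*lim + 1, cnt)[2] + 5 or store(tab, 2*lim + 1, cnt)[1] > 2) and ((7*lim >= -8 -> 2*store(tab, 2*lim + 1, cnt)[cnt] = -16) -> cnt > 2*lim - 4)
Before lim := 2*x + tab[2] - 6: tab[2] + 2*x < -2 and (3*store(tab, 2*tab[2] + 4*x - 11, cnt)[2*tab[2] + 4*x - 11] < 3*store(tab, 2*tab[2] + 4*x - 11, cnt)[2] + 5 or store(tab, 2*tab[2] + 4*x - 11, cnt)[1] > 2) and ((7*tab[2] + 14*x >= 34 -> 2*store(tab, 2*tab[2] + 4*x - 11, cnt)[cnt] = -16) -> cnt > 2*tab[2] + 4*x - 16)
The weakest precondition is tab[2] + 2*x < -2 and (3*store(tab, 2*tab[2] + 4*x - 11, cnt)[2*tab[2] + 4*x - 11] < 3*store(tab, 2*tab[2] + 4*x - 11, cnt)[2] + 5 or store(tab, 2*tab[2] + 4*x - 11, cnt)[1] > 2) and ((7*tab[2] + 14*x >= 34 -> 2*store(tab, 2*tab[2] + 4*x - 11, cnt)[cnt] = -16) -> cnt > 2*tab[2] + 4*x - 16).
Check whether tab[2] + 2*x < -1 and (3*store(tab, 2*tab[2] + 4*x - 11, cnt)[2*tab[2] + 4*x - 11] < 3*store(tab, 2*tab[2] + 4*x - 11, cnt)[2] + 5 or store(tab, 2*tab[2] + 4*x - 11, cnt)[1] > 2) and ((7*tab[2] + 14*x >= 34 -> 2*store(tab, 2*tab[2] + 4*x - 11, cnt)[cnt] = -16) -> cnt > 2*tab[2] + 4*x - 16) implies it.
Countermodel: at the initial state cnt = -10, tab = {[-15] = 4, [-10] = 4, [1] = 4, [2] = 0, elsewhere 4}, x = -1, the precondition holds but the weakest precondition fails.
Answer: invalid


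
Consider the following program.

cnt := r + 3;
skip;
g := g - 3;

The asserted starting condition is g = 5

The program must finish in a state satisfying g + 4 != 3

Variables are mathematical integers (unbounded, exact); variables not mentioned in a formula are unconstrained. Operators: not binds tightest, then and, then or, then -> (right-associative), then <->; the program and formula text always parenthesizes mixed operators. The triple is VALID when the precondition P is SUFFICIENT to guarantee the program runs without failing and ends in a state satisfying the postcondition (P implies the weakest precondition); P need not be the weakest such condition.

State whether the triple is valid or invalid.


Working backward. After the program, the postcondition g + 4 != 3 must hold; in canonical form it is g != -1.
Before g := g - 3: g != 2
Before skip: g != 2
Before cnt := r + 3: g != 2
The weakest precondition is g != 2.
Check whether g = 5 implies it.
Every state satisfying the precondition satisfies the weakest precondition: the implication holds.
Answer: valid


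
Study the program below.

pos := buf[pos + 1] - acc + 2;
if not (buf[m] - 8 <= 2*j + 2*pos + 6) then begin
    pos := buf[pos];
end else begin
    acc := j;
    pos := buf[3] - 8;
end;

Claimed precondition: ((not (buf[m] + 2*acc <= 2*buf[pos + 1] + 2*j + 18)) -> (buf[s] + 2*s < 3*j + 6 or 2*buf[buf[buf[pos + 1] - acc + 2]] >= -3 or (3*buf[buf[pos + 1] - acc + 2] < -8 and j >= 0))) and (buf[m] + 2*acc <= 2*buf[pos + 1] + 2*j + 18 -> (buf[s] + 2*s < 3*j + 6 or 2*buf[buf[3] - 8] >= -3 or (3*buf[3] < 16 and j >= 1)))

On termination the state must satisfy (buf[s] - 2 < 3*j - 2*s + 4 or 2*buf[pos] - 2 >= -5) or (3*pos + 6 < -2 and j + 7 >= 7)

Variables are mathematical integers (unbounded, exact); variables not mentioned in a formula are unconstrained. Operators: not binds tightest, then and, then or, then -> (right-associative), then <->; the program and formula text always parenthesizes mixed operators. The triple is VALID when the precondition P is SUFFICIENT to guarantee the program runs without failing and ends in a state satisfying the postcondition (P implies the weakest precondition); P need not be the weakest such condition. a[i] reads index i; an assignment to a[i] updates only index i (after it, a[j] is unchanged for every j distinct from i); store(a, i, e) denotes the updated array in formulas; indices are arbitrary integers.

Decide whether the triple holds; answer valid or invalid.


Working backward. After the program, the postcondition (buf[s] - 2 < 3*j - 2*s + 4 or 2*buf[pos] - 2 >= -5) or (3*pos + 6 < -2 and j + 7 >= 7) must hold; in canonical form it is buf[s] + 2*s < 3*j + 6 or 2*buf[pos] >= -3 or (3*pos < -8 and j >= 0).
Then branch requires buf[s] + 2*s < 3*j + 6 or 2*buf[buf[pos]] >= -3 or (3*buf[pos] < -8 and j >= 0); else branch requires buf[s] + 2*s < 3*j + 6 or 2*buf[buf[3] - 8] >= -3 or (3*buf[3] < 16 and j >= 0).
Before the if: ((not (buf[m] <= 2*j + 2*pos + 14)) -> (buf[s] + 2*s < 3*j + 6 or 2*buf[buf[pos]] >= -3 or (3*buf[pos] < -8 and j >= 0))) and (buf[m] <= 2*j + 2*pos + 14 -> (buf[s] + 2*s < 3*j + 6 or 2*buf[buf[3] - 8] >= -3 or (3*buf[3] < 16 and j >= 0)))
Before pos := buf[pos + 1] - acc + 2: ((not (buf[m] + 2*acc <= 2*buf[pos + 1] + 2*j + 18)) -> (buf[s] + 2*s < 3*j + 6 or 2*buf[buf[buf[pos + 1] - acc + 2]] >= -3 or (3*buf[buf[pos + 1] - acc + 2] < -8 and j >= 0))) and (buf[m] + 2*acc <= 2*buf[pos + 1] + 2*j + 18 -> (buf[s] + 2*s < 3*j + 6 or 2*buf[buf[3] - 8] >= -3 or (3*buf[3] < 16 and j >= 0)))
The weakest precondition is ((not (buf[m] + 2*acc <= 2*buf[pos + 1] + 2*j + 18)) -> (buf[s] + 2*s < 3*j + 6 or 2*buf[buf[buf[pos + 1] - acc + 2]] >= -3 or (3*buf[buf[pos + 1] - acc + 2] < -8 and j >= 0))) and (buf[m] + 2*acc <= 2*buf[pos + 1] + 2*j + 18 -> (buf[s] + 2*s < 3*j + 6 or 2*buf[buf[3] - 8] >= -3 or (3*buf[3] < 16 and j >= 0))).
Check whether ((not (buf[m] + 2*acc <= 2*buf[pos + 1] + 2*j + 18)) -> (buf[s] + 2*s < 3*j + 6 or 2*buf[buf[buf[pos + 1] - acc + 2]] >= -3 or (3*buf[buf[pos + 1] - acc + 2] < -8 and j >= 0))) and (buf[m] + 2*acc <= 2*buf[pos + 1] + 2*j + 18 -> (buf[s] + 2*s < 3*j + 6 or 2*buf[buf[3] - 8] >= -3 or (3*buf[3] < 16 and j >= 1))) implies it.
Every state satisfying the precondition satisfies the weakest precondition: the implication holds.
Answer: valid


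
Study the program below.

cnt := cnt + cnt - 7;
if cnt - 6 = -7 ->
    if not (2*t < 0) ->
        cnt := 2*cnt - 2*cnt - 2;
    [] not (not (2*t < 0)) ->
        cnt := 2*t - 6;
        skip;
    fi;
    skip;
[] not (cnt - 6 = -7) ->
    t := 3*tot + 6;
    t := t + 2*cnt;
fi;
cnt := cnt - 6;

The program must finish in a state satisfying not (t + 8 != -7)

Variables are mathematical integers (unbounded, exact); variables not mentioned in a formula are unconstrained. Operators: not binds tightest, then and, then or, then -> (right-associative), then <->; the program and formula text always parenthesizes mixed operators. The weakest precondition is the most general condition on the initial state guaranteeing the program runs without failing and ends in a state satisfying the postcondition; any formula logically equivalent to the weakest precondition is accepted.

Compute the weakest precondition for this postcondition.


Working backward. After the program, the postcondition not (t + 8 != -7) must hold; in canonical form it is not (t != -15).
Before cnt := cnt - 6: not (t != -15)
Then branch requires ((not (2*t < 0)) -> (not (t != -15))) and (2*t < 0 -> (not (t != -15))); else branch requires not (2*cnt + 3*tot != -21).
Before the if: (cnt = -1 -> (((not (2*t < 0)) -> (not (t != -15))) and (2*t < 0 -> (not (t != -15))))) and ((not (cnt = -1)) -> (not (2*cnt + 3*tot != -21)))
Before cnt := cnt + cnt - 7: (2*cnt = 6 -> (((not (2*t < 0)) -> (not (t != -15))) and (2*t < 0 -> (not (t != -15))))) and ((not (2*cnt = 6)) -> (not (4*cnt + 3*tot != -7)))
Answer: WP = (2*cnt = 6 -> (((not (2*t < 0)) -> (not (t != -15))) and (2*t < 0 -> (not (t != -15))))) and ((not (2*cnt = 6)) -> (not (4*cnt + 3*tot != -7)))


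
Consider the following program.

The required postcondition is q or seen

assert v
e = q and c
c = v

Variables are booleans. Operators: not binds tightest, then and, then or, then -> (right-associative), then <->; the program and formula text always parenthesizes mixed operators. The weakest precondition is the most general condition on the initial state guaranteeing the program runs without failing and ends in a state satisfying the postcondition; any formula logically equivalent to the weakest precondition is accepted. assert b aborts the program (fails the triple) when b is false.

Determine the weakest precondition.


Working backward. After the program, q or seen must hold.
Before c := v: q or seen
Before e := q and c: q or seen
Before assert v: v and (q or seen)
Answer: WP = v and (q or seen)


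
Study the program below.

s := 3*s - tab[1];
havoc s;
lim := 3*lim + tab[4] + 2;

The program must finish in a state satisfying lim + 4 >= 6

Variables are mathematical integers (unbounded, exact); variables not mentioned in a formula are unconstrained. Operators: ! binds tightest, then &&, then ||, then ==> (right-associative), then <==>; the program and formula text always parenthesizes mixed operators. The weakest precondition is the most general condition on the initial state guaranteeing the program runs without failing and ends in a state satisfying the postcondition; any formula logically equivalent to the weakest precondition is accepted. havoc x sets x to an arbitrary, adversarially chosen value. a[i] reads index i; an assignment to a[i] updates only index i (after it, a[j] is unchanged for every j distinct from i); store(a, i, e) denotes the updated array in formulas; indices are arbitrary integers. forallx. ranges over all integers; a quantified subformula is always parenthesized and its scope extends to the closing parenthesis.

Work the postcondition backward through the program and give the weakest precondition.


Working backward. After the program, the postcondition lim + 4 >= 6 must hold; in canonical form it is lim >= 2.
Before lim := 3*lim + tab[4] + 2: tab[4] + 3*lim >= 0
Before havoc s: tab[4] + 3*lim >= 0
Before s := 3*s - tab[1]: tab[4] + 3*lim >= 0
Answer: WP = tab[4] + 3*lim >= 0


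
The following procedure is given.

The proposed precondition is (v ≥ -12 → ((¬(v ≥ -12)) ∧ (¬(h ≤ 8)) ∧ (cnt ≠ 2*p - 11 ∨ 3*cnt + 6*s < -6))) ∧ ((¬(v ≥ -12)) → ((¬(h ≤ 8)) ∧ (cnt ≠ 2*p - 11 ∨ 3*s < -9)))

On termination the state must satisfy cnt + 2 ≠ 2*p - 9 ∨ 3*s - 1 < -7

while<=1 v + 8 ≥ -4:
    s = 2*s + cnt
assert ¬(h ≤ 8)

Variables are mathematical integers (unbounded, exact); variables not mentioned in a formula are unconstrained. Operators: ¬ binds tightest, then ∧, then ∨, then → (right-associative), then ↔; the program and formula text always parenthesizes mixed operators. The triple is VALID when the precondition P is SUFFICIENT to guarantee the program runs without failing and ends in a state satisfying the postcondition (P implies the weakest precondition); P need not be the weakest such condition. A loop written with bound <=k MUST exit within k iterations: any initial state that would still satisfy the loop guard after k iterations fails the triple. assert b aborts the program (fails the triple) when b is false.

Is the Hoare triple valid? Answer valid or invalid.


Working backward. After the program, the postcondition cnt + 2 ≠ 2*p - 9 ∨ 3*s - 1 < -7 must hold; in canonical form it is cnt ≠ 2*p - 11 ∨ 3*s < -6.
Before assert ¬(h ≤ 8): (¬(h ≤ 8)) ∧ (cnt ≠ 2*p - 11 ∨ 3*s < -6)
Before the loop (bound <=1), unroll the exhaustion recursion (WP_0 = exit-now case; WP_j = one more guarded iteration, up to j = 1):
  WP_0: (¬(v ≥ -12)) ∧ (¬(h ≤ 8)) ∧ (cnt ≠ 2*p - 11 ∨ 3*s < -6)
  WP_1: (v ≥ -12 → ((¬(v ≥ -12)) ∧ (¬(h ≤ 8)) ∧ (cnt ≠ 2*p - 11 ∨ 3*cnt + 6*s < -6))) ∧ ((¬(v ≥ -12)) → ((¬(h ≤ 8)) ∧ (cnt ≠ 2*p - 11 ∨ 3*s < -6)))
So before the loop: (v ≥ -12 → ((¬(v ≥ -12)) ∧ (¬(h ≤ 8)) ∧ (cnt ≠ 2*p - 11 ∨ 3*cnt + 6*s < -6))) ∧ ((¬(v ≥ -12)) → ((¬(h ≤ 8)) ∧ (cnt ≠ 2*p - 11 ∨ 3*s < -6)))
The weakest precondition is (v ≥ -12 → ((¬(v ≥ -12)) ∧ (¬(h ≤ 8)) ∧ (cnt ≠ 2*p - 11 ∨ 3*cnt + 6*s < -6))) ∧ ((¬(v ≥ -12)) → ((¬(h ≤ 8)) ∧ (cnt ≠ 2*p - 11 ∨ 3*s < -6))).
Check whether (v ≥ -12 → ((¬(v ≥ -12)) ∧ (¬(h ≤ 8)) ∧ (cnt ≠ 2*p - 11 ∨ 3*cnt + 6*s < -6))) ∧ ((¬(v ≥ -12)) → ((¬(h ≤ 8)) ∧ (cnt ≠ 2*p - 11 ∨ 3*s < -9))) implies it.
Every state satisfying the precondition satisfies the weakest precondition: the implication holds.
Answer: valid
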